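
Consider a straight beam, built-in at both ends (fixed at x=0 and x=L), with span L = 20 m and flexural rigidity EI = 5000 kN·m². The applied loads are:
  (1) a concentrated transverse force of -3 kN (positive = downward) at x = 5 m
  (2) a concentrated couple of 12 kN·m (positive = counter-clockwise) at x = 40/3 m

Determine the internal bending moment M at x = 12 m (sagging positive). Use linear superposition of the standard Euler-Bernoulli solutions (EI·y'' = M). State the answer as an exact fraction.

M(12) = 373/80 kN·m

Load 1 — point force P=-3 kN at a=5 m (b=L-a=15):
  M_1 = Pa²(a+3b)(L-x)/L³ - Pa²b/L²  [x>a] = (-3)·5²·(5+3·15)·(20-12)/20³ - (-3)·5²·15/20² = -15/16 kN·m
Load 2 — applied couple M₀=12 kN·m at a=40/3 m (b=L-a=20/3):
  M_2 = R_Ax - M_A  [x≤a] with R_A=4/5, M_A=4 = (4/5)·12 - 4 = 28/5 kN·m
Superposition: M = Σ M_i = 373/80 kN·m ≈ 4.662500 kN·m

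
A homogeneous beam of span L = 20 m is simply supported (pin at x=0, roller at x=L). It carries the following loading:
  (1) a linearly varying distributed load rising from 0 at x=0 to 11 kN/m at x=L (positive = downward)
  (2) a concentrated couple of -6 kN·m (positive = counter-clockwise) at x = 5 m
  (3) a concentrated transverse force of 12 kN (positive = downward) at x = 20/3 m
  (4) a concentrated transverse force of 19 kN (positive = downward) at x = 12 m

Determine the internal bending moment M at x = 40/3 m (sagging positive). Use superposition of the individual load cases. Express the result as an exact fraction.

M(40/3) = 30478/81 kN·m

Load 1 — triangular load w₀=11 kN/m (0→w₀ over full span):
  M_1 = w₀Lx/6 - w₀x³/(6L) = 11·20·(40/3)/6 - 11·(40/3)³/(6·20) = 22000/81 kN·m
Load 2 — applied couple M₀=-6 kN·m at a=5 m (b=L-a=15):
  M_2 = M₀x/L - M₀  [x>a] = (-6)·(40/3)/20 - (-6) = 2 kN·m
Load 3 — point force P=12 kN at a=20/3 m (b=L-a=40/3):
  M_3 = Pa(L-x)/L  [x>a] = 12·(20/3)·(20-(40/3))/20 = 80/3 kN·m
Load 4 — point force P=19 kN at a=12 m (b=L-a=8):
  M_4 = Pa(L-x)/L  [x>a] = 19·12·(20-(40/3))/20 = 76 kN·m
Superposition: M = Σ M_i = 30478/81 kN·m ≈ 376.271605 kN·m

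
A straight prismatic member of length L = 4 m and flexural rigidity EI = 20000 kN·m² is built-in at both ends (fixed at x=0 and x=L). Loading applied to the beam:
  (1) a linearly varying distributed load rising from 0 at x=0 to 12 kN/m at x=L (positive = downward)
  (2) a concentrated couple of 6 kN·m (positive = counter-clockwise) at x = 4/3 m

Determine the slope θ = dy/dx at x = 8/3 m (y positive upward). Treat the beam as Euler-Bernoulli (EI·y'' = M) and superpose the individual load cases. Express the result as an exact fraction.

θ(8/3) = 67/1012500 rad

Load 1 — triangular load w₀=12 kN/m (0→w₀ over full span):
  θ_1 = -w₀(2x(L-x)(L-2x)(x+2L)+x²(L-x)²)/(120LEI) = -12·(2·(8/3)·(4-(8/3))·(4-2·(8/3))·((8/3)+2·4)+(8/3)²·(4-(8/3))²)/(120·4·20000) = 28/253125 rad
Load 2 — applied couple M₀=6 kN·m at a=4/3 m (b=L-a=8/3):
  θ_2 = (R_Ax²/2 - M_Ax - M₀(x-a))/EI  [x>a] with R_A=2, M_A=0 = (2·(8/3)²/2 - 0·(8/3) - 6·((8/3)-(4/3)))/20000 = -1/22500 rad
Superposition: θ = Σ θ_i = 67/1012500 rad ≈ 0.000066 rad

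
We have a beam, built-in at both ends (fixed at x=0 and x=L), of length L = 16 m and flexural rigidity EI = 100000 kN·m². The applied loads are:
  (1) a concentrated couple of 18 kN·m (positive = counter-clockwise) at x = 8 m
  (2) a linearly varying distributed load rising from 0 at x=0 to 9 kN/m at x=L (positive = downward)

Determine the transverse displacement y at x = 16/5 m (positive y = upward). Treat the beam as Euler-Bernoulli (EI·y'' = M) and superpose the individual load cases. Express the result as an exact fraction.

y(16/5) = -141918/48828125 m

Load 1 — applied couple M₀=18 kN·m at a=8 m (b=L-a=8):
  y_1 = (R_Ax³/6 - M_Ax²/2)/EI  [x≤a] with R_A=27/16, M_A=9/2 = ((27/16)·(16/5)³/6 - (9/2)·(16/5)²/2)/100000 = -54/390625 m
Load 2 — triangular load w₀=9 kN/m (0→w₀ over full span):
  y_2 = -w₀x²(L-x)²(x+2L)/(120LEI) = -9·(16/5)²·(16-(16/5))²·((16/5)+2·16)/(120·16·100000) = -135168/48828125 m
Superposition: y = Σ y_i = -141918/48828125 m ≈ -0.002906 m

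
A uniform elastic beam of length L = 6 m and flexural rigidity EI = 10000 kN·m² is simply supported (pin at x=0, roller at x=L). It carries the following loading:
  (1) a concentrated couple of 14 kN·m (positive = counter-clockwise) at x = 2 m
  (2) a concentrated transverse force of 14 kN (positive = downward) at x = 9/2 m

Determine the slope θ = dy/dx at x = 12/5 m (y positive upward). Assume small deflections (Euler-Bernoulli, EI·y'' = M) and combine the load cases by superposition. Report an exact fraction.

Load 1 — applied couple M₀=14 kN·m at a=2 m (b=L-a=4):
  θ_1 = (M₀x²/(2L)-M₀(x-a)+C₁)/EI  [x>a] with C₁=M₀(3b²-L²)/(6L)=14/3 = (14·(12/5)²/(2·6)-14·((12/5)-2)+(14/3))/10000 = 217/375000 rad
Load 2 — point force P=14 kN at a=9/2 m (b=L-a=3/2):
  θ_2 = -Pb(L²-b²-3x²)/(6LEI)  [x≤a] = -14·(3/2)·(6²-(3/2)²-3·(12/5)²)/(6·6·10000) = -3843/4000000 rad
Superposition: θ = Σ θ_i = -917/2400000 rad ≈ -0.000382 rad

θ(12/5) = -917/2400000 rad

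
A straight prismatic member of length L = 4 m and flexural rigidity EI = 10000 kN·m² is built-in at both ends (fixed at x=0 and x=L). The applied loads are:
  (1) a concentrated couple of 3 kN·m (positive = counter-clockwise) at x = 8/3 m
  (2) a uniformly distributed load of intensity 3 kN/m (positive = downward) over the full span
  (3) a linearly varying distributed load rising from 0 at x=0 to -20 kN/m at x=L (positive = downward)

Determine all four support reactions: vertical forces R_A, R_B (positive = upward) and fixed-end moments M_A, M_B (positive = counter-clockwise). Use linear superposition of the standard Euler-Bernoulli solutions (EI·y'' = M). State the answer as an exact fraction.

Load 1 — applied couple M₀=3 kN·m at a=8/3 m (b=L-a=4/3):
  R_A = 6M₀ab/L³ = 6·3·(8/3)·(4/3)/4³ = 1 kN
  M_A = M₀b(2a-b)/L² = 3·(4/3)·(2·(8/3)-(4/3))/4² = 1 kN·m
  R_B = -6M₀ab/L³ = -6·3·(8/3)·(4/3)/4³ = -1 kN
  M_B = M₀a(2b-a)/L² = 3·(8/3)·(2·(4/3)-(8/3))/4² = 0 kN·m
Load 2 — uniform load w=3 kN/m over full span:
  R_A = wL/2 = 3·4/2 = 6 kN
  M_A = wL²/12 = 3·4²/12 = 4 kN·m
  R_B = wL/2 = 3·4/2 = 6 kN
  M_B = -wL²/12 = -3·4²/12 = -4 kN·m
Load 3 — triangular load w₀=-20 kN/m (0→w₀ over full span):
  R_A = 3w₀L/20 = 3·(-20)·4/20 = -12 kN
  M_A = w₀L²/30 = (-20)·4²/30 = -32/3 kN·m
  R_B = 7w₀L/20 = 7·(-20)·4/20 = -28 kN
  M_B = -w₀L²/20 = -(-20)·4²/20 = 16 kN·m
Superposition: R_A = -5 kN, M_A = -17/3 kN·m, R_B = -23 kN, M_B = 12 kN·m

R_A = -5 kN, M_A = -17/3 kN·m, R_B = -23 kN, M_B = 12 kN·m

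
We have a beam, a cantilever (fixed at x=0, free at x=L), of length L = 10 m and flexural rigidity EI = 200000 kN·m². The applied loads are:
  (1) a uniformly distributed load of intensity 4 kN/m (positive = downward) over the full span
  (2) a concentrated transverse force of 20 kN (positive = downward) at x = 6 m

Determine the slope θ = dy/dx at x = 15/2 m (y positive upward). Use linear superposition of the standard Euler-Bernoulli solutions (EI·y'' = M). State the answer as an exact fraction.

Load 1 — uniform load w=4 kN/m over full span:
  θ_1 = -wx(x²-3Lx+3L²)/(6EI) = -4·(15/2)·((15/2)²-3·10·(15/2)+3·10²)/(6·200000) = -21/6400 rad
Load 2 — point force P=20 kN at a=6 m (b=L-a=4):
  θ_2 = -Pa²/(2EI)  [x>a] = -20·6²/(2·200000) = -9/5000 rad
Superposition: θ = Σ θ_i = -813/160000 rad ≈ -0.005081 rad

θ(15/2) = -813/160000 rad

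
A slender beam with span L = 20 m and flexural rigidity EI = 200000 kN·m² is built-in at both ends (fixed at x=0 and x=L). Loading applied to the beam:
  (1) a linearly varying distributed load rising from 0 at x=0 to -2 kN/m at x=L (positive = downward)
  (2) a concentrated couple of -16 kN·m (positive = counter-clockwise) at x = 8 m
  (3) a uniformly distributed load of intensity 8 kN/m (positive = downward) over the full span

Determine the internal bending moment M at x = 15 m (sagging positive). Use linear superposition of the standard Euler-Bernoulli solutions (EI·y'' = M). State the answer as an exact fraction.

M(15) = 2689/100 kN·m

Load 1 — triangular load w₀=-2 kN/m (0→w₀ over full span):
  M_1 = 3w₀Lx/20 - w₀L²/30 - w₀x³/(6L) = 3·(-2)·20·15/20 - (-2)·20²/30 - (-2)·15³/(6·20) = -85/12 kN·m
Load 2 — applied couple M₀=-16 kN·m at a=8 m (b=L-a=12):
  M_2 = R_Ax - M_A - M₀  [x>a] with R_A=-144/125, M_A=-48/25 = (-144/125)·15 - (-48/25) - (-16) = 16/25 kN·m
Load 3 — uniform load w=8 kN/m over full span:
  M_3 = wLx/2 - wL²/12 - wx²/2 = 8·20·15/2 - 8·20²/12 - 8·15²/2 = 100/3 kN·m
Superposition: M = Σ M_i = 2689/100 kN·m ≈ 26.890000 kN·m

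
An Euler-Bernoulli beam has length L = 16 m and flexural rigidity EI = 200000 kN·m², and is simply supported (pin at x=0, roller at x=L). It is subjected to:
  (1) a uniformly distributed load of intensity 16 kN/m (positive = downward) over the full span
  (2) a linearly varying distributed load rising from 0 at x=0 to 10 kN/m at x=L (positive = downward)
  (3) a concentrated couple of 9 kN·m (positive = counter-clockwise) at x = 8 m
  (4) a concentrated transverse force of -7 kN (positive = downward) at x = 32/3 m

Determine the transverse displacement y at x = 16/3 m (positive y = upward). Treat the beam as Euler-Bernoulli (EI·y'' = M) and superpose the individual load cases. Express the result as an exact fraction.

y(16/3) = -343253/4556250 m

Load 1 — uniform load w=16 kN/m over full span:
  y_1 = -wx(L³-2Lx²+x³)/(24EI) = -16·(16/3)·(16³-2·16·(16/3)²+(16/3)³)/(24·200000) = -45056/759375 m
Load 2 — triangular load w₀=10 kN/m (0→w₀ over full span):
  y_2 = -w₀x(7L⁴-10L²x²+3x⁴)/(360LEI) = -10·(16/3)·(7·16⁴-10·16²·(16/3)²+3·(16/3)⁴)/(360·16·200000) = -8192/455625 m
Load 3 — applied couple M₀=9 kN·m at a=8 m (b=L-a=8):
  y_3 = (M₀x³/(6L)+C₁x)/EI  [x≤a] with C₁=M₀(3b²-L²)/(6L)=-6 = (9·(16/3)³/(6·16)+(-6)·(16/3))/200000 = -1/11250 m
Load 4 — point force P=-7 kN at a=32/3 m (b=L-a=16/3):
  y_4 = -Pbx(L²-b²-x²)/(6LEI)  [x≤a] = -(-7)·(16/3)·(16/3)·(16²-(16/3)²-(16/3)²)/(6·16·200000) = 1568/759375 m
Superposition: y = Σ y_i = -343253/4556250 m ≈ -0.075337 m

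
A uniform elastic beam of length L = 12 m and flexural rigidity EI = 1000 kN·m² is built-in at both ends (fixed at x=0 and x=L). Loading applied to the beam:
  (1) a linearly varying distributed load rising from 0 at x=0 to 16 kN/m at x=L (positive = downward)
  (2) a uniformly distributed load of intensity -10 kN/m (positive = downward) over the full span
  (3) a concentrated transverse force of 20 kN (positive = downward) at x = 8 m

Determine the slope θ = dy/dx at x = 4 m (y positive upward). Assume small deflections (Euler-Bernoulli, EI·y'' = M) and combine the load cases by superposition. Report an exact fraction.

θ(4) = -236/16875 rad

Load 1 — triangular load w₀=16 kN/m (0→w₀ over full span):
  θ_1 = -w₀(2x(L-x)(L-2x)(x+2L)+x²(L-x)²)/(120LEI) = -16·(2·4·(12-4)·(12-2·4)·(4+2·12)+4²·(12-4)²)/(120·12·1000) = -512/5625 rad
Load 2 — uniform load w=-10 kN/m over full span:
  θ_2 = -wx(L-x)(L-2x)/(12EI) = -(-10)·4·(12-4)·(12-2·4)/(12·1000) = 8/75 rad
Load 3 — point force P=20 kN at a=8 m (b=L-a=4):
  θ_3 = -Pb²x(2aL-(3a+b)x)/(2L³EI)  [x≤a] = -20·4²·4·(2·8·12-(3·8+4)·4)/(2·12³·1000) = -4/135 rad
Superposition: θ = Σ θ_i = -236/16875 rad ≈ -0.013985 rad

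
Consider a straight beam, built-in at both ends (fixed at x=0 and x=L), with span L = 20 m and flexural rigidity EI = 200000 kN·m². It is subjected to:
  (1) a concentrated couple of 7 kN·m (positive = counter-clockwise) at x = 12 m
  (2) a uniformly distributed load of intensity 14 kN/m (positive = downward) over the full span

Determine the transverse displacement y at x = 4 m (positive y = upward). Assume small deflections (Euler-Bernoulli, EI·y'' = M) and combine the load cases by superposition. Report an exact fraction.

y(4) = -28147/2343750 m

Load 1 — applied couple M₀=7 kN·m at a=12 m (b=L-a=8):
  y_1 = (R_Ax³/6 - M_Ax²/2)/EI  [x≤a] with R_A=63/125, M_A=56/25 = ((63/125)·4³/6 - (56/25)·4²/2)/200000 = -49/781250 m
Load 2 — uniform load w=14 kN/m over full span:
  y_2 = -wx²(L-x)²/(24EI) = -14·4²·(20-4)²/(24·200000) = -112/9375 m
Superposition: y = Σ y_i = -28147/2343750 m ≈ -0.012009 m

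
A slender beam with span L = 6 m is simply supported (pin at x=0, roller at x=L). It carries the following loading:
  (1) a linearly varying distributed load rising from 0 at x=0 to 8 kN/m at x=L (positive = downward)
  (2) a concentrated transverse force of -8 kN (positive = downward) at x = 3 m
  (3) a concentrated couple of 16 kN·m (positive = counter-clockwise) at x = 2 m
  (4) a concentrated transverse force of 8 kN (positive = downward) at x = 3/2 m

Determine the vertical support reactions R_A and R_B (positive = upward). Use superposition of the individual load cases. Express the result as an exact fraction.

R_A = 38/3 kN, R_B = 34/3 kN

Load 1 — triangular load w₀=8 kN/m (0→w₀ over full span):
  R_A = w₀L/6 = 8·6/6 = 8 kN
  R_B = w₀L/3 = 8·6/3 = 16 kN
Load 2 — point force P=-8 kN at a=3 m (b=L-a=3):
  R_A = Pb/L = (-8)·3/6 = -4 kN
  R_B = Pa/L = (-8)·3/6 = -4 kN
Load 3 — applied couple M₀=16 kN·m at a=2 m (b=L-a=4):
  R_A = M₀/L = 16/6 = 8/3 kN
  R_B = -M₀/L = -16/6 = -8/3 kN
Load 4 — point force P=8 kN at a=3/2 m (b=L-a=9/2):
  R_A = Pb/L = 8·(9/2)/6 = 6 kN
  R_B = Pa/L = 8·(3/2)/6 = 2 kN
Superposition: R_A = 38/3 kN, R_B = 34/3 kN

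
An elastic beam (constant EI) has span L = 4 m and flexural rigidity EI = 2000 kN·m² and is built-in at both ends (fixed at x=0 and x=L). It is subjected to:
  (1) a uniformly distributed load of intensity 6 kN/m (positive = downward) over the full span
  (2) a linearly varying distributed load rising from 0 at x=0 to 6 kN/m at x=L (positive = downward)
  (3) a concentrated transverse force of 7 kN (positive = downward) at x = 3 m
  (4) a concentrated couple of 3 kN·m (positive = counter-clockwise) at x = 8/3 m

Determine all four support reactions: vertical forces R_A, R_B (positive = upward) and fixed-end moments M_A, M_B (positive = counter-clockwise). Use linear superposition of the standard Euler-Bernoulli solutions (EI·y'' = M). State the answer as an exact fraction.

Load 1 — uniform load w=6 kN/m over full span:
  R_A = wL/2 = 6·4/2 = 12 kN
  M_A = wL²/12 = 6·4²/12 = 8 kN·m
  R_B = wL/2 = 6·4/2 = 12 kN
  M_B = -wL²/12 = -6·4²/12 = -8 kN·m
Load 2 — triangular load w₀=6 kN/m (0→w₀ over full span):
  R_A = 3w₀L/20 = 3·6·4/20 = 18/5 kN
  M_A = w₀L²/30 = 6·4²/30 = 16/5 kN·m
  R_B = 7w₀L/20 = 7·6·4/20 = 42/5 kN
  M_B = -w₀L²/20 = -6·4²/20 = -24/5 kN·m
Load 3 — point force P=7 kN at a=3 m (b=L-a=1):
  R_A = Pb²(3a+b)/L³ = 7·1²·(3·3+1)/4³ = 35/32 kN
  M_A = Pab²/L² = 7·3·1²/4² = 21/16 kN·m
  R_B = Pa²(a+3b)/L³ = 7·3²·(3+3·1)/4³ = 189/32 kN
  M_B = -Pa²b/L² = -7·3²·1/4² = -63/16 kN·m
Load 4 — applied couple M₀=3 kN·m at a=8/3 m (b=L-a=4/3):
  R_A = 6M₀ab/L³ = 6·3·(8/3)·(4/3)/4³ = 1 kN
  M_A = M₀b(2a-b)/L² = 3·(4/3)·(2·(8/3)-(4/3))/4² = 1 kN·m
  R_B = -6M₀ab/L³ = -6·3·(8/3)·(4/3)/4³ = -1 kN
  M_B = M₀a(2b-a)/L² = 3·(8/3)·(2·(4/3)-(8/3))/4² = 0 kN·m
Superposition: R_A = 2831/160 kN, M_A = 1081/80 kN·m, R_B = 4049/160 kN, M_B = -1339/80 kN·m

R_A = 2831/160 kN, M_A = 1081/80 kN·m, R_B = 4049/160 kN, M_B = -1339/80 kN·m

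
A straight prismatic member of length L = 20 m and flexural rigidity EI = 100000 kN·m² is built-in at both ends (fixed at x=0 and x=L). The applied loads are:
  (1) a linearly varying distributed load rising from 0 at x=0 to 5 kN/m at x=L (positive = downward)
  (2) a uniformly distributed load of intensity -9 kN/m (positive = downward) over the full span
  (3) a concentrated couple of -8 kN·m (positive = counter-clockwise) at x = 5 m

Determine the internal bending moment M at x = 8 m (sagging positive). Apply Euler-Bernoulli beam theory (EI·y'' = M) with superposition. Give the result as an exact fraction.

M(8) = -971/10 kN·m

Load 1 — triangular load w₀=5 kN/m (0→w₀ over full span):
  M_1 = 3w₀Lx/20 - w₀L²/30 - w₀x³/(6L) = 3·5·20·8/20 - 5·20²/30 - 5·8³/(6·20) = 32 kN·m
Load 2 — uniform load w=-9 kN/m over full span:
  M_2 = wLx/2 - wL²/12 - wx²/2 = (-9)·20·8/2 - (-9)·20²/12 - (-9)·8²/2 = -132 kN·m
Load 3 — applied couple M₀=-8 kN·m at a=5 m (b=L-a=15):
  M_3 = R_Ax - M_A - M₀  [x>a] with R_A=-9/20, M_A=3/2 = (-9/20)·8 - (3/2) - (-8) = 29/10 kN·m
Superposition: M = Σ M_i = -971/10 kN·m ≈ -97.100000 kN·m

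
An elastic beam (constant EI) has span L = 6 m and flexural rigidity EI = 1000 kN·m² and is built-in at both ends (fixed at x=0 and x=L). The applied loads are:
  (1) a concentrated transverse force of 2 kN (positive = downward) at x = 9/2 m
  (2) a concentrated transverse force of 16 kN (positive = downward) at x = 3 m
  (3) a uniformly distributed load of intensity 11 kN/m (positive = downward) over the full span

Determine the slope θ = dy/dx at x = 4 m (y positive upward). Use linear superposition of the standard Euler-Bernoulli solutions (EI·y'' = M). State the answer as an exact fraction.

θ(4) = 11/480 rad

Load 1 — point force P=2 kN at a=9/2 m (b=L-a=3/2):
  θ_1 = -Pb²x(2aL-(3a+b)x)/(2L³EI)  [x≤a] = -2·(3/2)²·4·(2·(9/2)·6-(3·(9/2)+(3/2))·4)/(2·6³·1000) = 1/4000 rad
Load 2 — point force P=16 kN at a=3 m (b=L-a=3):
  θ_2 = Pa²(L-x)(2bL-(3b+a)(L-x))/(2L³EI)  [x>a] = 16·3²·(6-4)·(2·3·6-(3·3+3)·(6-4))/(2·6³·1000) = 1/125 rad
Load 3 — uniform load w=11 kN/m over full span:
  θ_3 = -wx(L-x)(L-2x)/(12EI) = -11·4·(6-4)·(6-2·4)/(12·1000) = 11/750 rad
Superposition: θ = Σ θ_i = 11/480 rad ≈ 0.022917 rad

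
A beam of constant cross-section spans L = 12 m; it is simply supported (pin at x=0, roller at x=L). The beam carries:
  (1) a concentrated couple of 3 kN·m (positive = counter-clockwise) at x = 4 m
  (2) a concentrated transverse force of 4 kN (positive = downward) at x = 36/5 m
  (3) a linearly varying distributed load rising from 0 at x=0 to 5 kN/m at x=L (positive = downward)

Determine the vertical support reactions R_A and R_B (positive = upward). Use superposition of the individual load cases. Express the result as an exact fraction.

R_A = 237/20 kN, R_B = 443/20 kN

Load 1 — applied couple M₀=3 kN·m at a=4 m (b=L-a=8):
  R_A = M₀/L = 3/12 = 1/4 kN
  R_B = -M₀/L = -3/12 = -1/4 kN
Load 2 — point force P=4 kN at a=36/5 m (b=L-a=24/5):
  R_A = Pb/L = 4·(24/5)/12 = 8/5 kN
  R_B = Pa/L = 4·(36/5)/12 = 12/5 kN
Load 3 — triangular load w₀=5 kN/m (0→w₀ over full span):
  R_A = w₀L/6 = 5·12/6 = 10 kN
  R_B = w₀L/3 = 5·12/3 = 20 kN
Superposition: R_A = 237/20 kN, R_B = 443/20 kN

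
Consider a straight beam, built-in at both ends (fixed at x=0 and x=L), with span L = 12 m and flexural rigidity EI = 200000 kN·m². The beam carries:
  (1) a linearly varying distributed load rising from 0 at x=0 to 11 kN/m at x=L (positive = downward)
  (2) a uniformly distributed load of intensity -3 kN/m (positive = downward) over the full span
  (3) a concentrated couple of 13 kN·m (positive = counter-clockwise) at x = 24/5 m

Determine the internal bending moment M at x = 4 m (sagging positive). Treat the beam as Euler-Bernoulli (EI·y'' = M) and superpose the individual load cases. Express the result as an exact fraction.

Load 1 — triangular load w₀=11 kN/m (0→w₀ over full span):
  M_1 = 3w₀Lx/20 - w₀L²/30 - w₀x³/(6L) = 3·11·12·4/20 - 11·12²/30 - 11·4³/(6·12) = 748/45 kN·m
Load 2 — uniform load w=-3 kN/m over full span:
  M_2 = wLx/2 - wL²/12 - wx²/2 = (-3)·12·4/2 - (-3)·12²/12 - (-3)·4²/2 = -12 kN·m
Load 3 — applied couple M₀=13 kN·m at a=24/5 m (b=L-a=36/5):
  M_3 = R_Ax - M_A  [x≤a] with R_A=39/25, M_A=39/25 = (39/25)·4 - (39/25) = 117/25 kN·m
Superposition: M = Σ M_i = 2093/225 kN·m ≈ 9.302222 kN·m

M(4) = 2093/225 kN·m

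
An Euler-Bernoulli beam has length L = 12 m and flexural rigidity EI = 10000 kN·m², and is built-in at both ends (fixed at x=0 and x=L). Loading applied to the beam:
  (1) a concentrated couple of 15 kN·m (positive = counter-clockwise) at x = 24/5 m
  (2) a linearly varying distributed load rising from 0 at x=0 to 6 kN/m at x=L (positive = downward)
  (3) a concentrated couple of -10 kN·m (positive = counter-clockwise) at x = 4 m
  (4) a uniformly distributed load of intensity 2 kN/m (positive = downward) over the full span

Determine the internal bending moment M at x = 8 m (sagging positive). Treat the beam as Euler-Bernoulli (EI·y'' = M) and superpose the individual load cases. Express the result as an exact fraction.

M(8) = 974/45 kN·m

Load 1 — applied couple M₀=15 kN·m at a=24/5 m (b=L-a=36/5):
  M_1 = R_Ax - M_A - M₀  [x>a] with R_A=9/5, M_A=9/5 = (9/5)·8 - (9/5) - 15 = -12/5 kN·m
Load 2 — triangular load w₀=6 kN/m (0→w₀ over full span):
  M_2 = 3w₀Lx/20 - w₀L²/30 - w₀x³/(6L) = 3·6·12·8/20 - 6·12²/30 - 6·8³/(6·12) = 224/15 kN·m
Load 3 — applied couple M₀=-10 kN·m at a=4 m (b=L-a=8):
  M_3 = R_Ax - M_A - M₀  [x>a] with R_A=-10/9, M_A=0 = (-10/9)·8 - 0 - (-10) = 10/9 kN·m
Load 4 — uniform load w=2 kN/m over full span:
  M_4 = wLx/2 - wL²/12 - wx²/2 = 2·12·8/2 - 2·12²/12 - 2·8²/2 = 8 kN·m
Superposition: M = Σ M_i = 974/45 kN·m ≈ 21.644444 kN·m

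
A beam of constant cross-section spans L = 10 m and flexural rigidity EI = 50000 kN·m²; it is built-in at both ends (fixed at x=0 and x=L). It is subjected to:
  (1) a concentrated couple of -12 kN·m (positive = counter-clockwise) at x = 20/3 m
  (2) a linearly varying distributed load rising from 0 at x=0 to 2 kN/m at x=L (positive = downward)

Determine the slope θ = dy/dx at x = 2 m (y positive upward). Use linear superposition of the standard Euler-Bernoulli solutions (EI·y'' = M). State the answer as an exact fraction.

Load 1 — applied couple M₀=-12 kN·m at a=20/3 m (b=L-a=10/3):
  θ_1 = (R_Ax²/2 - M_Ax)/EI  [x≤a] with R_A=-8/5, M_A=-4 = ((-8/5)·2²/2 - (-4)·2)/50000 = 3/31250 rad
Load 2 — triangular load w₀=2 kN/m (0→w₀ over full span):
  θ_2 = -w₀(2x(L-x)(L-2x)(x+2L)+x²(L-x)²)/(120LEI) = -2·(2·2·(10-2)·(10-2·2)·(2+2·10)+2²·(10-2)²)/(120·10·50000) = -7/46875 rad
Superposition: θ = Σ θ_i = -1/18750 rad ≈ -0.000053 rad

θ(2) = -1/18750 rad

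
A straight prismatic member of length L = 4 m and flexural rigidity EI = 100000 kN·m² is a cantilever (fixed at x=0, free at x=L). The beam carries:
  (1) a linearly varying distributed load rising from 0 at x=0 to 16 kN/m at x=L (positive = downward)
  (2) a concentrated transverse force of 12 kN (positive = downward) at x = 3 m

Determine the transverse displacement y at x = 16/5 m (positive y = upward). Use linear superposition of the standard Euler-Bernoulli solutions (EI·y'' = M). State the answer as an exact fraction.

Load 1 — triangular load w₀=16 kN/m (0→w₀ over full span):
  y_1 = (w₀Lx³/12-w₀L²x²/6-w₀x⁵/(120L))/EI = (16·4·(16/5)³/12-16·4²·(16/5)²/6-16·(16/5)⁵/(120·4))/100000 = -400384/146484375 m
Load 2 — point force P=12 kN at a=3 m (b=L-a=1):
  y_2 = -Pa²(3x-a)/(6EI)  [x>a] = -12·3²·(3·(16/5)-3)/(6·100000) = -297/250000 m
Superposition: y = Σ y_i = -9190519/2343750000 m ≈ -0.003921 m

y(16/5) = -9190519/2343750000 m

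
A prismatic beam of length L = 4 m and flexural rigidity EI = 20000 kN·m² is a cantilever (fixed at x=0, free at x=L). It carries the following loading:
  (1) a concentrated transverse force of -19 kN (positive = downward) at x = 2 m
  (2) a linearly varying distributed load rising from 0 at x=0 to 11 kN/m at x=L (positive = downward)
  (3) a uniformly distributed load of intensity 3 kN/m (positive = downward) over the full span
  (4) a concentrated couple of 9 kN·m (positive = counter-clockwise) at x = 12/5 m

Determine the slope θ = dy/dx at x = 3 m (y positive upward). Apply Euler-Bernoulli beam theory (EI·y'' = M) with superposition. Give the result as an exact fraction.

θ(3) = -9309/3200000 rad

Load 1 — point force P=-19 kN at a=2 m (b=L-a=2):
  θ_1 = -Pa²/(2EI)  [x>a] = -(-19)·2²/(2·20000) = 19/10000 rad
Load 2 — triangular load w₀=11 kN/m (0→w₀ over full span):
  θ_2 = (w₀Lx²/4-w₀L²x/3-w₀x⁴/(24L))/EI = (11·4·3²/4-11·4²·3/3-11·3⁴/(24·4))/20000 = -2761/640000 rad
Load 3 — uniform load w=3 kN/m over full span:
  θ_3 = -wx(x²-3Lx+3L²)/(6EI) = -3·3·(3²-3·4·3+3·4²)/(6·20000) = -63/40000 rad
Load 4 — applied couple M₀=9 kN·m at a=12/5 m (b=L-a=8/5):
  θ_4 = M₀a/EI  [x>a] = 9·(12/5)/20000 = 27/25000 rad
Superposition: θ = Σ θ_i = -9309/3200000 rad ≈ -0.002909 rad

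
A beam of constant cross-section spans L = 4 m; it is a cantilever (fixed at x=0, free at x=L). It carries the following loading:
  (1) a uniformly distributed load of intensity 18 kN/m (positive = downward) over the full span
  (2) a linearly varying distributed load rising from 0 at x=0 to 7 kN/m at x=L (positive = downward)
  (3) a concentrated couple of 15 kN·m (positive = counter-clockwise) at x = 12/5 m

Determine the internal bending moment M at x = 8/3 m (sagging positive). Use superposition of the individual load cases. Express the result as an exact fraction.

Load 1 — uniform load w=18 kN/m over full span:
  M_1 = -w(L-x)²/2 = -18·(4-(8/3))²/2 = -16 kN·m
Load 2 — triangular load w₀=7 kN/m (0→w₀ over full span):
  M_2 = w₀Lx/2 - w₀L²/3 - w₀x³/(6L) = 7·4·(8/3)/2 - 7·4²/3 - 7·(8/3)³/(6·4) = -448/81 kN·m
Load 3 — applied couple M₀=15 kN·m at a=12/5 m (b=L-a=8/5):
  M_3 = 0  [x>a] = 0 kN·m
Superposition: M = Σ M_i = -1744/81 kN·m ≈ -21.530864 kN·m

M(8/3) = -1744/81 kN·m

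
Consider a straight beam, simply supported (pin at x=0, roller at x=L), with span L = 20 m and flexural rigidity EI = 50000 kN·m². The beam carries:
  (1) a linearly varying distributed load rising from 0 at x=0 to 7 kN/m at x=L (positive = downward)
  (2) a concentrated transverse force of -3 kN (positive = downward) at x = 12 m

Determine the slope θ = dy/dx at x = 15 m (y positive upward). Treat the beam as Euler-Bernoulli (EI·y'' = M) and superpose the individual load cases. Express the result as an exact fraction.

Load 1 — triangular load w₀=7 kN/m (0→w₀ over full span):
  θ_1 = -w₀(7L⁴-30L²x²+15x⁴)/(360LEI) = -7·(7·20⁴-30·20²·15²+15·15⁴)/(360·20·50000) = 9191/576000 rad
Load 2 — point force P=-3 kN at a=12 m (b=L-a=8):
  θ_2 = -Pa(2L²-6Lx+3x²+a²)/(6LEI)  [x>a] = -(-3)·12·(2·20²-6·20·15+3·15²+12²)/(6·20·50000) = -543/500000 rad
Superposition: θ = Σ θ_i = 1070683/72000000 rad ≈ 0.014871 rad

θ(15) = 1070683/72000000 rad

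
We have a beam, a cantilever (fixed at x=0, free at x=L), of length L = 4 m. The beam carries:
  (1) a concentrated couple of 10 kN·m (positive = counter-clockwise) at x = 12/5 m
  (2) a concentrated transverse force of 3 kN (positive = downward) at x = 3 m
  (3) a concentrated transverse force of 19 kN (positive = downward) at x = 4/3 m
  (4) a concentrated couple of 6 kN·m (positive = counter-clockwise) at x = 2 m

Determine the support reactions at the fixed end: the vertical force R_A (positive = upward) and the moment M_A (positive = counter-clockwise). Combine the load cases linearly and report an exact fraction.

Load 1 — applied couple M₀=10 kN·m at a=12/5 m (b=L-a=8/5):
  R_A = 0 kN
  M_A = -M₀ = -10 kN·m
Load 2 — point force P=3 kN at a=3 m (b=L-a=1):
  R_A = P = 3 kN
  M_A = Pa = 3·3 = 9 kN·m
Load 3 — point force P=19 kN at a=4/3 m (b=L-a=8/3):
  R_A = P = 19 kN
  M_A = Pa = 19·(4/3) = 76/3 kN·m
Load 4 — applied couple M₀=6 kN·m at a=2 m (b=L-a=2):
  R_A = 0 kN
  M_A = -M₀ = -6 kN·m
Superposition: R_A = 22 kN, M_A = 55/3 kN·m

R_A = 22 kN, M_A = 55/3 kN·m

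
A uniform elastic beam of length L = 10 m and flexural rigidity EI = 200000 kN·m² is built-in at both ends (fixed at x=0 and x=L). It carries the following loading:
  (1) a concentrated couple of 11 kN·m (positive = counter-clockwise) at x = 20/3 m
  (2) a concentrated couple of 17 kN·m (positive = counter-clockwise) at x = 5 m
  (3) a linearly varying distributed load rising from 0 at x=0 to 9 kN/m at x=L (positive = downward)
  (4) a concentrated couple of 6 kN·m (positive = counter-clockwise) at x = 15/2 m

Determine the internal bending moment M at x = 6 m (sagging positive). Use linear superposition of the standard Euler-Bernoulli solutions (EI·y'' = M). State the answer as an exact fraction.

Load 1 — applied couple M₀=11 kN·m at a=20/3 m (b=L-a=10/3):
  M_1 = R_Ax - M_A  [x≤a] with R_A=22/15, M_A=11/3 = (22/15)·6 - (11/3) = 77/15 kN·m
Load 2 — applied couple M₀=17 kN·m at a=5 m (b=L-a=5):
  M_2 = R_Ax - M_A - M₀  [x>a] with R_A=51/20, M_A=17/4 = (51/20)·6 - (17/4) - 17 = -119/20 kN·m
Load 3 — triangular load w₀=9 kN/m (0→w₀ over full span):
  M_3 = 3w₀Lx/20 - w₀L²/30 - w₀x³/(6L) = 3·9·10·6/20 - 9·10²/30 - 9·6³/(6·10) = 93/5 kN·m
Load 4 — applied couple M₀=6 kN·m at a=15/2 m (b=L-a=5/2):
  M_4 = R_Ax - M_A  [x≤a] with R_A=27/40, M_A=15/8 = (27/40)·6 - (15/8) = 87/40 kN·m
Superposition: M = Σ M_i = 479/24 kN·m ≈ 19.958333 kN·m

M(6) = 479/24 kN·m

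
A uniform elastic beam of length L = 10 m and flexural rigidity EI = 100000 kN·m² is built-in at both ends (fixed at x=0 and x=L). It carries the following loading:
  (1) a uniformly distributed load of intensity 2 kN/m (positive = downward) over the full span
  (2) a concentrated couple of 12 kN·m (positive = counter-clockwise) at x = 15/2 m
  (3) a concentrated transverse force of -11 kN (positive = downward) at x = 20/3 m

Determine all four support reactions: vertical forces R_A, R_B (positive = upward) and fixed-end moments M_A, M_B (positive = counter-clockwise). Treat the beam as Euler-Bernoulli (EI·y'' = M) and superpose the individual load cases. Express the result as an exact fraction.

R_A = 4589/540 kN, M_A = 1325/108 kN·m, R_B = 271/540 kN, M_B = -283/108 kN·m

Load 1 — uniform load w=2 kN/m over full span:
  R_A = wL/2 = 2·10/2 = 10 kN
  M_A = wL²/12 = 2·10²/12 = 50/3 kN·m
  R_B = wL/2 = 2·10/2 = 10 kN
  M_B = -wL²/12 = -2·10²/12 = -50/3 kN·m
Load 2 — applied couple M₀=12 kN·m at a=15/2 m (b=L-a=5/2):
  R_A = 6M₀ab/L³ = 6·12·(15/2)·(5/2)/10³ = 27/20 kN
  M_A = M₀b(2a-b)/L² = 12·(5/2)·(2·(15/2)-(5/2))/10² = 15/4 kN·m
  R_B = -6M₀ab/L³ = -6·12·(15/2)·(5/2)/10³ = -27/20 kN
  M_B = M₀a(2b-a)/L² = 12·(15/2)·(2·(5/2)-(15/2))/10² = -9/4 kN·m
Load 3 — point force P=-11 kN at a=20/3 m (b=L-a=10/3):
  R_A = Pb²(3a+b)/L³ = (-11)·(10/3)²·(3·(20/3)+(10/3))/10³ = -77/27 kN
  M_A = Pab²/L² = (-11)·(20/3)·(10/3)²/10² = -220/27 kN·m
  R_B = Pa²(a+3b)/L³ = (-11)·(20/3)²·((20/3)+3·(10/3))/10³ = -220/27 kN
  M_B = -Pa²b/L² = -(-11)·(20/3)²·(10/3)/10² = 440/27 kN·m
Superposition: R_A = 4589/540 kN, M_A = 1325/108 kN·m, R_B = 271/540 kN, M_B = -283/108 kN·m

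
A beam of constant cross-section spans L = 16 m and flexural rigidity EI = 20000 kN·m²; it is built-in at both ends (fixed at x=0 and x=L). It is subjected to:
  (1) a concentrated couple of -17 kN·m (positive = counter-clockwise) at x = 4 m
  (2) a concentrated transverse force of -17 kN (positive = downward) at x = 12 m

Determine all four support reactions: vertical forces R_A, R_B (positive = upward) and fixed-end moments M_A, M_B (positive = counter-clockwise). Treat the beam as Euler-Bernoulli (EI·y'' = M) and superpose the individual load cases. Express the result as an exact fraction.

R_A = -493/128 kN, M_A = -153/16 kN·m, R_B = -1683/128 kN, M_B = 527/16 kN·m

Load 1 — applied couple M₀=-17 kN·m at a=4 m (b=L-a=12):
  R_A = 6M₀ab/L³ = 6·(-17)·4·12/16³ = -153/128 kN
  M_A = M₀b(2a-b)/L² = (-17)·12·(2·4-12)/16² = 51/16 kN·m
  R_B = -6M₀ab/L³ = -6·(-17)·4·12/16³ = 153/128 kN
  M_B = M₀a(2b-a)/L² = (-17)·4·(2·12-4)/16² = -85/16 kN·m
Load 2 — point force P=-17 kN at a=12 m (b=L-a=4):
  R_A = Pb²(3a+b)/L³ = (-17)·4²·(3·12+4)/16³ = -85/32 kN
  M_A = Pab²/L² = (-17)·12·4²/16² = -51/4 kN·m
  R_B = Pa²(a+3b)/L³ = (-17)·12²·(12+3·4)/16³ = -459/32 kN
  M_B = -Pa²b/L² = -(-17)·12²·4/16² = 153/4 kN·m
Superposition: R_A = -493/128 kN, M_A = -153/16 kN·m, R_B = -1683/128 kN, M_B = 527/16 kN·m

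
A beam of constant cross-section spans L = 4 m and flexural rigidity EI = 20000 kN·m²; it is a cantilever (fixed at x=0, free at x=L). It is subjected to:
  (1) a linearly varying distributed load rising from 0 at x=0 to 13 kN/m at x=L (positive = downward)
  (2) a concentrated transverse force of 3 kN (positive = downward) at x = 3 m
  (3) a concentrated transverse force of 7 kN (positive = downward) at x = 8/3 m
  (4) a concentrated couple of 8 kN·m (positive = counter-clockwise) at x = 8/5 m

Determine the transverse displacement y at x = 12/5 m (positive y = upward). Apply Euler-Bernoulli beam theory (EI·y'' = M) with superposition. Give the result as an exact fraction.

y(12/5) = -347837/39062500 m

Load 1 — triangular load w₀=13 kN/m (0→w₀ over full span):
  y_1 = (w₀Lx³/12-w₀L²x²/6-w₀x⁵/(120L))/EI = (13·4·(12/5)³/12-13·4²·(12/5)²/6-13·(12/5)⁵/(120·4))/20000 = -69303/9765625 m
Load 2 — point force P=3 kN at a=3 m (b=L-a=1):
  y_2 = -Px²(3a-x)/(6EI)  [x≤a] = -3·(12/5)²·(3·3-(12/5))/(6·20000) = -297/312500 m
Load 3 — point force P=7 kN at a=8/3 m (b=L-a=4/3):
  y_3 = -Px²(3a-x)/(6EI)  [x≤a] = -7·(12/5)²·(3·(8/3)-(12/5))/(6·20000) = -147/78125 m
Load 4 — applied couple M₀=8 kN·m at a=8/5 m (b=L-a=12/5):
  y_4 = M₀a(2x-a)/(2EI)  [x>a] = 8·(8/5)·(2·(12/5)-(8/5))/(2·20000) = 16/15625 m
Superposition: y = Σ y_i = -347837/39062500 m ≈ -0.008905 m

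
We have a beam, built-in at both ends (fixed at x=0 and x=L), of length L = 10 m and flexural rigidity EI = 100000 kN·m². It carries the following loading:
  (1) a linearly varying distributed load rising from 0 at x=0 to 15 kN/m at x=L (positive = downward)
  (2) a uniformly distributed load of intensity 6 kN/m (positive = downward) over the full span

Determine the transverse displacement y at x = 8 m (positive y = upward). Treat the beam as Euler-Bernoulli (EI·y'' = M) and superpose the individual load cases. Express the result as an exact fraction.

y(8) = -24/15625 m

Load 1 — triangular load w₀=15 kN/m (0→w₀ over full span):
  y_1 = -w₀x²(L-x)²(x+2L)/(120LEI) = -15·8²·(10-8)²·(8+2·10)/(120·10·100000) = -14/15625 m
Load 2 — uniform load w=6 kN/m over full span:
  y_2 = -wx²(L-x)²/(24EI) = -6·8²·(10-8)²/(24·100000) = -2/3125 m
Superposition: y = Σ y_i = -24/15625 m ≈ -0.001536 m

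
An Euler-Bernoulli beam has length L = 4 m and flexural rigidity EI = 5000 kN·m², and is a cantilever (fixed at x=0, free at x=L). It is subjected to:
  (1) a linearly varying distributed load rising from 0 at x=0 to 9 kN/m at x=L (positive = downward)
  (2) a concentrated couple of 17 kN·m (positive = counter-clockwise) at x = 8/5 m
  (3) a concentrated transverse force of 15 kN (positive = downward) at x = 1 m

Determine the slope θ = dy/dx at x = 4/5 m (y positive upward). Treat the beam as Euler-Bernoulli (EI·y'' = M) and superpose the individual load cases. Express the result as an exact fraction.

Load 1 — triangular load w₀=9 kN/m (0→w₀ over full span):
  θ_1 = (w₀Lx²/4-w₀L²x/3-w₀x⁴/(24L))/EI = (9·4·(4/5)²/4-9·4²·(4/5)/3-9·(4/5)⁴/(24·4))/5000 = -2553/390625 rad
Load 2 — applied couple M₀=17 kN·m at a=8/5 m (b=L-a=12/5):
  θ_2 = M₀x/EI  [x≤a] = 17·(4/5)/5000 = 17/6250 rad
Load 3 — point force P=15 kN at a=1 m (b=L-a=3):
  θ_3 = -Px(2a-x)/(2EI)  [x≤a] = -15·(4/5)·(2·1-(4/5))/(2·5000) = -9/6250 rad
Superposition: θ = Σ θ_i = -2053/390625 rad ≈ -0.005256 rad

θ(4/5) = -2053/390625 rad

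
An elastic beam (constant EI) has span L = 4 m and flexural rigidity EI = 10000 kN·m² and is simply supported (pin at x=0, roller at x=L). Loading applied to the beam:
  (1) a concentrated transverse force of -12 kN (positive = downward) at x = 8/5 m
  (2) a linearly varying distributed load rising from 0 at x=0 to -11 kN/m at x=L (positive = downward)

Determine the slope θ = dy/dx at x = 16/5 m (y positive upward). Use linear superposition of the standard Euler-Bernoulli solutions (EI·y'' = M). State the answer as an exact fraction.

θ(16/5) = -14807/7031250 rad

Load 1 — point force P=-12 kN at a=8/5 m (b=L-a=12/5):
  θ_1 = -Pa(2L²-6Lx+3x²+a²)/(6LEI)  [x>a] = -(-12)·(8/5)·(2·4²-6·4·(16/5)+3·(16/5)²+(8/5)²)/(6·4·10000) = -72/78125 rad
Load 2 — triangular load w₀=-11 kN/m (0→w₀ over full span):
  θ_2 = -w₀(7L⁴-30L²x²+15x⁴)/(360LEI) = -(-11)·(7·4⁴-30·4²·(16/5)²+15·(16/5)⁴)/(360·4·10000) = -8327/7031250 rad
Superposition: θ = Σ θ_i = -14807/7031250 rad ≈ -0.002106 rad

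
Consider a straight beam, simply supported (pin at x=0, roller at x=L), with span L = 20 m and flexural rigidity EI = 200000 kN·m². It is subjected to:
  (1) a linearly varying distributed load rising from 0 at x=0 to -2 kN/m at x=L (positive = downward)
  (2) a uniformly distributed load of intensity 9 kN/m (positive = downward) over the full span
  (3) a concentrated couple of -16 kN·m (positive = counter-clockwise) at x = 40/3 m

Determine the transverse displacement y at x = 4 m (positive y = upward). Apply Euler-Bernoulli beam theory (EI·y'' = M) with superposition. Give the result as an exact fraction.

y(4) = -34552/703125 m

Load 1 — triangular load w₀=-2 kN/m (0→w₀ over full span):
  y_1 = -w₀x(7L⁴-10L²x²+3x⁴)/(360LEI) = -(-2)·4·(7·20⁴-10·20²·4²+3·4⁴)/(360·20·200000) = 1376/234375 m
Load 2 — uniform load w=9 kN/m over full span:
  y_2 = -wx(L³-2Lx²+x³)/(24EI) = -9·4·(20³-2·20·4²+4³)/(24·200000) = -174/3125 m
Load 3 — applied couple M₀=-16 kN·m at a=40/3 m (b=L-a=20/3):
  y_3 = (M₀x³/(6L)+C₁x)/EI  [x≤a] with C₁=M₀(3b²-L²)/(6L)=320/9 = ((-16)·4³/(6·20)+(320/9)·4)/200000 = 94/140625 m
Superposition: y = Σ y_i = -34552/703125 m ≈ -0.049141 m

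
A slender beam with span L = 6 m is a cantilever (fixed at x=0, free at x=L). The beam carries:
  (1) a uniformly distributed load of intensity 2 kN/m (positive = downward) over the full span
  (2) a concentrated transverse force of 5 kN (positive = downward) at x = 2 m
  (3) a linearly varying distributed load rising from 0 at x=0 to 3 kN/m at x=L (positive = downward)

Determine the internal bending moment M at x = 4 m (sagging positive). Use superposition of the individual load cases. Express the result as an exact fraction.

M(4) = -28/3 kN·m

Load 1 — uniform load w=2 kN/m over full span:
  M_1 = -w(L-x)²/2 = -2·(6-4)²/2 = -4 kN·m
Load 2 — point force P=5 kN at a=2 m (b=L-a=4):
  M_2 = 0  [x>a] = 0 kN·m
Load 3 — triangular load w₀=3 kN/m (0→w₀ over full span):
  M_3 = w₀Lx/2 - w₀L²/3 - w₀x³/(6L) = 3·6·4/2 - 3·6²/3 - 3·4³/(6·6) = -16/3 kN·m
Superposition: M = Σ M_i = -28/3 kN·m ≈ -9.333333 kN·m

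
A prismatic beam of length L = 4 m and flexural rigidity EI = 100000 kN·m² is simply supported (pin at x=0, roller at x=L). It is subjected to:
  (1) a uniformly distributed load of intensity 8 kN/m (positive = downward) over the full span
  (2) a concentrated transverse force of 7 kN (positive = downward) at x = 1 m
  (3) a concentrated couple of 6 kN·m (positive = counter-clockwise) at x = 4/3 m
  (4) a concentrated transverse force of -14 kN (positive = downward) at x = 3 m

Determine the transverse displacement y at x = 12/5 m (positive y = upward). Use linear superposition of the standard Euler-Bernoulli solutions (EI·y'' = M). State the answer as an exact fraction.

Load 1 — uniform load w=8 kN/m over full span:
  y_1 = -wx(L³-2Lx²+x³)/(24EI) = -8·(12/5)·(4³-2·4·(12/5)²+(12/5)³)/(24·100000) = -496/1953125 m
Load 2 — point force P=7 kN at a=1 m (b=L-a=3):
  y_2 = -Pa(L-x)(2Lx-a²-x²)/(6LEI)  [x>a] = -7·1·(4-(12/5))·(2·4·(12/5)-1²-(12/5)²)/(6·4·100000) = -2177/37500000 m
Load 3 — applied couple M₀=6 kN·m at a=4/3 m (b=L-a=8/3):
  y_3 = (M₀x³/(6L)-M₀(x-a)²/2+C₁x)/EI  [x>a] with C₁=M₀(3b²-L²)/(6L)=4/3 = (6·(12/5)³/(6·4)-6·((12/5)-(4/3))²/2+(4/3)·(12/5))/100000 = 38/1171875 m
Load 4 — point force P=-14 kN at a=3 m (b=L-a=1):
  y_4 = -Pbx(L²-b²-x²)/(6LEI)  [x≤a] = -(-14)·1·(12/5)·(4²-1²-(12/5)²)/(6·4·100000) = 1617/12500000 m
Superposition: y = Σ y_i = -14083/93750000 m ≈ -0.000150 m

y(12/5) = -14083/93750000 m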